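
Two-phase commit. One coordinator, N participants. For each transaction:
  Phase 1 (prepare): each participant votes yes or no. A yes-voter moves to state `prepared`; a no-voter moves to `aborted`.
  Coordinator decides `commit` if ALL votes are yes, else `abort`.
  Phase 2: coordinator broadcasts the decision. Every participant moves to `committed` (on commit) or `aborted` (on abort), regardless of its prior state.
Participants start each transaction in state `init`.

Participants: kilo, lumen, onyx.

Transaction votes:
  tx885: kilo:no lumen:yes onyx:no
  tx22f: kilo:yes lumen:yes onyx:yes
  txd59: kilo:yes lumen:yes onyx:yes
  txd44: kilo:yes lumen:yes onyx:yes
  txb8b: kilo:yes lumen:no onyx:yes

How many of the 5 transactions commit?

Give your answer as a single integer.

Answer: 3

Derivation:
tx885: no from kilo, onyx -> abort (commits=0)
tx22f: all yes -> commit (commits=1)
txd59: all yes -> commit (commits=2)
txd44: all yes -> commit (commits=3)
txb8b: no from lumen -> abort (commits=3)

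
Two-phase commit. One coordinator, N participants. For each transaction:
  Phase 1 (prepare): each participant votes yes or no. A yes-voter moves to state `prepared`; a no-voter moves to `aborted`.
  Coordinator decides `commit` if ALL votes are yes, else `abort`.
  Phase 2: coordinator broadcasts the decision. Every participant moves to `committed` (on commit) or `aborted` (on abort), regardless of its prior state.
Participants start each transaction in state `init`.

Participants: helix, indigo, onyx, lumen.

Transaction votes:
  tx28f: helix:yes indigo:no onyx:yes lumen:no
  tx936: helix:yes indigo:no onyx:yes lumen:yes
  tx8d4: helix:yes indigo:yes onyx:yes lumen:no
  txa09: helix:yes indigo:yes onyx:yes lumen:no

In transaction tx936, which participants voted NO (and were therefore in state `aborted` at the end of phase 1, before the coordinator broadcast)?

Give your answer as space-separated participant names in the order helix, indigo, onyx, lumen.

Answer: indigo

Derivation:
Txn tx936 phase 1: helix yes -> prepared; indigo no -> aborted; onyx yes -> prepared; lumen yes -> prepared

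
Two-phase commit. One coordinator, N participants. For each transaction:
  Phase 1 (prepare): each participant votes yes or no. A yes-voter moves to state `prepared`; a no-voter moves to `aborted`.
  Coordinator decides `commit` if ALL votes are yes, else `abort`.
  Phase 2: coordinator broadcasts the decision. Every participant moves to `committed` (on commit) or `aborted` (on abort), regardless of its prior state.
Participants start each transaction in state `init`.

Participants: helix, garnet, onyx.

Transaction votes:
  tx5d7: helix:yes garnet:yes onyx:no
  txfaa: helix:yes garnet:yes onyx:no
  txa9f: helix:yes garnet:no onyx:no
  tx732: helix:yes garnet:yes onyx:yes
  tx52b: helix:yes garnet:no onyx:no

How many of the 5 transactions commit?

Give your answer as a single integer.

Answer: 1

Derivation:
tx5d7: no from onyx -> abort (commits=0)
txfaa: no from onyx -> abort (commits=0)
txa9f: no from garnet, onyx -> abort (commits=0)
tx732: all yes -> commit (commits=1)
tx52b: no from garnet, onyx -> abort (commits=1)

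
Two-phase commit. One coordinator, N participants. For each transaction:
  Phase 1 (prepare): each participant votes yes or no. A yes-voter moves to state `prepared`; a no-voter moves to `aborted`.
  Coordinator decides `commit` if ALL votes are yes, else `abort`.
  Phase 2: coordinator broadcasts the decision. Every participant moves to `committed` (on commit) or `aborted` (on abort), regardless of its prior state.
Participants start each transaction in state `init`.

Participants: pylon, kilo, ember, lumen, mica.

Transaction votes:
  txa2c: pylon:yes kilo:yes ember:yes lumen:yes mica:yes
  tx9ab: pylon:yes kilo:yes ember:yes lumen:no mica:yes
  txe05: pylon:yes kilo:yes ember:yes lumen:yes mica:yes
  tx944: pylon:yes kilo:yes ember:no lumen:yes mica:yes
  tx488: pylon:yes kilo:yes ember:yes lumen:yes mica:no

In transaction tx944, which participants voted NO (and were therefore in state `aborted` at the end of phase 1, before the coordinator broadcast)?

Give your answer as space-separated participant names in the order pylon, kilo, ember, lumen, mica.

Txn tx944 phase 1: pylon yes -> prepared; kilo yes -> prepared; ember no -> aborted; lumen yes -> prepared; mica yes -> prepared

Answer: ember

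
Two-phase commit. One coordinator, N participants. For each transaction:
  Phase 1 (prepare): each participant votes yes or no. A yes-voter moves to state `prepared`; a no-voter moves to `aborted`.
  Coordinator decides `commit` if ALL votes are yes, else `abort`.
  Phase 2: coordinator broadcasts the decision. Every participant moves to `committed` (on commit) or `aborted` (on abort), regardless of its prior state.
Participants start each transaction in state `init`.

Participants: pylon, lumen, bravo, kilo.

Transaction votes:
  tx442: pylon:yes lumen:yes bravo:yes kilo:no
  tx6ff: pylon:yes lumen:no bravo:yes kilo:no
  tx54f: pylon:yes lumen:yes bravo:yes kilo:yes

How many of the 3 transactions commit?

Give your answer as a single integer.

tx442: no from kilo -> abort (commits=0)
tx6ff: no from lumen, kilo -> abort (commits=0)
tx54f: all yes -> commit (commits=1)

Answer: 1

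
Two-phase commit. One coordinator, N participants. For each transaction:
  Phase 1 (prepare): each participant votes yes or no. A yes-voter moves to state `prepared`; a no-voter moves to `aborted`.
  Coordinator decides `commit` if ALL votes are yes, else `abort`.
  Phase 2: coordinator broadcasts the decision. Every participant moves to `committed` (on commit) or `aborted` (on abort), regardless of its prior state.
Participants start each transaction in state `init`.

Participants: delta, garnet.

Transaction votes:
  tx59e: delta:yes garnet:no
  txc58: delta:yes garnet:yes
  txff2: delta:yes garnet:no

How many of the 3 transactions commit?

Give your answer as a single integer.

Answer: 1

Derivation:
tx59e: no from garnet -> abort (commits=0)
txc58: all yes -> commit (commits=1)
txff2: no from garnet -> abort (commits=1)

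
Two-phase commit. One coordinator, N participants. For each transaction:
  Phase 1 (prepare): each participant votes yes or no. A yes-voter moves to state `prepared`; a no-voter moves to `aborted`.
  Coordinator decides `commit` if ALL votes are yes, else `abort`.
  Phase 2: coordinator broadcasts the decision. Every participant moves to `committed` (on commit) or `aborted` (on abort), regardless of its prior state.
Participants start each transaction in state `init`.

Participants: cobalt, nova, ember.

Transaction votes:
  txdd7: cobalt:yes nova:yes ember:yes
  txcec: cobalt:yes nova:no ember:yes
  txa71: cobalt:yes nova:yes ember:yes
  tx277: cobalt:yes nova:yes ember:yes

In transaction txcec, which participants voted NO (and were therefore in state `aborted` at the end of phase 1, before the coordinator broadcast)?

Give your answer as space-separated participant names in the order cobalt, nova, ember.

Answer: nova

Derivation:
Txn txcec phase 1: cobalt yes -> prepared; nova no -> aborted; ember yes -> prepared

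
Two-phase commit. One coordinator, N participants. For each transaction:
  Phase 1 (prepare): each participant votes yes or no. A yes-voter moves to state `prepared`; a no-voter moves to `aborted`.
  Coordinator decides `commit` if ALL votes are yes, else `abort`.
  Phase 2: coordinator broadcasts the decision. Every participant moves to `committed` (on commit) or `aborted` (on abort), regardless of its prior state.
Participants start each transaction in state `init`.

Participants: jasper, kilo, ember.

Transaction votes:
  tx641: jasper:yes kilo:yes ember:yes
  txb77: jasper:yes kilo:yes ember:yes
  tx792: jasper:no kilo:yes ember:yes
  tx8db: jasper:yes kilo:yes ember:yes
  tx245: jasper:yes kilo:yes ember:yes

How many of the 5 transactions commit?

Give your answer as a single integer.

tx641: all yes -> commit (commits=1)
txb77: all yes -> commit (commits=2)
tx792: no from jasper -> abort (commits=2)
tx8db: all yes -> commit (commits=3)
tx245: all yes -> commit (commits=4)

Answer: 4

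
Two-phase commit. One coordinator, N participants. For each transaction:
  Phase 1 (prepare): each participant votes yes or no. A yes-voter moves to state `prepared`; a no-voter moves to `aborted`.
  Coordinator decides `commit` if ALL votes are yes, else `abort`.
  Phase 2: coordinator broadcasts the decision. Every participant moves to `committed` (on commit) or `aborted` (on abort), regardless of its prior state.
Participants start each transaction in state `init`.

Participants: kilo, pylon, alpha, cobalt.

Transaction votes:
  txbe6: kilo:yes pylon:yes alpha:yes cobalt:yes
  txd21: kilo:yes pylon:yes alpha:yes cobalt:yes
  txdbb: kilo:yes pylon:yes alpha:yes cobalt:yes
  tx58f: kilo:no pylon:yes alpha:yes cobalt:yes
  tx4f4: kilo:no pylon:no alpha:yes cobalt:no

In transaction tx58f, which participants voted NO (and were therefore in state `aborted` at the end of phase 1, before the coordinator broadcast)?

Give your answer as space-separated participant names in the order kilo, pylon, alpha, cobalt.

Answer: kilo

Derivation:
Txn tx58f phase 1: kilo no -> aborted; pylon yes -> prepared; alpha yes -> prepared; cobalt yes -> prepared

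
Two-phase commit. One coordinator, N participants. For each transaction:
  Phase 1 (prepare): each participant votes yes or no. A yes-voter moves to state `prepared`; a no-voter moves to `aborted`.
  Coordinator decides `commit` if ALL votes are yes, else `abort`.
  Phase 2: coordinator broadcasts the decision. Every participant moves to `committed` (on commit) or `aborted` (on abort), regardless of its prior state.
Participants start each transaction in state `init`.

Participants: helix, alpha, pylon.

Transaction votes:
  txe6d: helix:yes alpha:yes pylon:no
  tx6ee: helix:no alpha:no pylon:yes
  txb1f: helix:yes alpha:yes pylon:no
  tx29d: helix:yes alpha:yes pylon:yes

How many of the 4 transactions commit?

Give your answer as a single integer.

Answer: 1

Derivation:
txe6d: no from pylon -> abort (commits=0)
tx6ee: no from helix, alpha -> abort (commits=0)
txb1f: no from pylon -> abort (commits=0)
tx29d: all yes -> commit (commits=1)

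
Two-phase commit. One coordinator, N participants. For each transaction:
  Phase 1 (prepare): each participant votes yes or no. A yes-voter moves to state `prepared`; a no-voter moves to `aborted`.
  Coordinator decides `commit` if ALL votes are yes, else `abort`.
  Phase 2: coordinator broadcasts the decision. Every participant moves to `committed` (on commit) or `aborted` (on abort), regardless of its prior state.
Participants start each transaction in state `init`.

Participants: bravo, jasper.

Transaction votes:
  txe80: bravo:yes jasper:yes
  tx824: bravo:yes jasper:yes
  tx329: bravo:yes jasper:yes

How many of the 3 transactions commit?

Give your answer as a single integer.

txe80: all yes -> commit (commits=1)
tx824: all yes -> commit (commits=2)
tx329: all yes -> commit (commits=3)

Answer: 3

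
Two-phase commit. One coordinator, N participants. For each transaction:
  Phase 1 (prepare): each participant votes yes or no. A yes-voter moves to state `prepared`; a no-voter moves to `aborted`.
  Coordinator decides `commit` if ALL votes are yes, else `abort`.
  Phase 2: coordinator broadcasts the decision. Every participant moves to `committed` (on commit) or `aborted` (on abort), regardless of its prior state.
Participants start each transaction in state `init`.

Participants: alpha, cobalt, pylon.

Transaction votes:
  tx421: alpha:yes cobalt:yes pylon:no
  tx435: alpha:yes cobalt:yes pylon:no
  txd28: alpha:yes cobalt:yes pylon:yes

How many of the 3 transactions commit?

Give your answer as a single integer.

Answer: 1

Derivation:
tx421: no from pylon -> abort (commits=0)
tx435: no from pylon -> abort (commits=0)
txd28: all yes -> commit (commits=1)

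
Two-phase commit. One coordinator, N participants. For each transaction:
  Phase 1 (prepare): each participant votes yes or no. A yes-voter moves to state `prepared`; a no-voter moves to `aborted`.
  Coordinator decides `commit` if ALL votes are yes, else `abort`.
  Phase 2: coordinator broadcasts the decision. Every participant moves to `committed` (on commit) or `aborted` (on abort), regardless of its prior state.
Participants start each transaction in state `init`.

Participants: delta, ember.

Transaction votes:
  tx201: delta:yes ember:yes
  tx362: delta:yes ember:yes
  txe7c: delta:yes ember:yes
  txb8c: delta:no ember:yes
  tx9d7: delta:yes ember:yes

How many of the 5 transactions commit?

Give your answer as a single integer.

tx201: all yes -> commit (commits=1)
tx362: all yes -> commit (commits=2)
txe7c: all yes -> commit (commits=3)
txb8c: no from delta -> abort (commits=3)
tx9d7: all yes -> commit (commits=4)

Answer: 4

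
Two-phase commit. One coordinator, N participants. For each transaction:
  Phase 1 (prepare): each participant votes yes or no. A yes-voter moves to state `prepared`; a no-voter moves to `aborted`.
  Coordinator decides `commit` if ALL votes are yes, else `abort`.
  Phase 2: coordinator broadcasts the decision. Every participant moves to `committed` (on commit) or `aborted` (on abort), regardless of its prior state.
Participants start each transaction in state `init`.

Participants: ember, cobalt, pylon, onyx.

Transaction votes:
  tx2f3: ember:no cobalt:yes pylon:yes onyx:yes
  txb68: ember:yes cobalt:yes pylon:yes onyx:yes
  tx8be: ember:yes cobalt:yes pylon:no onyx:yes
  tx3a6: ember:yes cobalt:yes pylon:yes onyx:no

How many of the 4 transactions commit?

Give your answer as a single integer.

Answer: 1

Derivation:
tx2f3: no from ember -> abort (commits=0)
txb68: all yes -> commit (commits=1)
tx8be: no from pylon -> abort (commits=1)
tx3a6: no from onyx -> abort (commits=1)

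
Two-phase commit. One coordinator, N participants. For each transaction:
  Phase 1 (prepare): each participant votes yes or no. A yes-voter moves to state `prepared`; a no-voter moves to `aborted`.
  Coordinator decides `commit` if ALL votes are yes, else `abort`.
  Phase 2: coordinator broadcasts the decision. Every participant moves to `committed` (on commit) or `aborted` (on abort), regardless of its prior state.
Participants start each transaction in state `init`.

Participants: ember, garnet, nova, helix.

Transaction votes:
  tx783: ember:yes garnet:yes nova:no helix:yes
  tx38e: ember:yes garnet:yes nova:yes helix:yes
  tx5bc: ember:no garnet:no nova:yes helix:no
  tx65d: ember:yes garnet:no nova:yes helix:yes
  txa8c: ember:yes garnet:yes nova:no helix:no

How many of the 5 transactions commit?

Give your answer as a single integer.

tx783: no from nova -> abort (commits=0)
tx38e: all yes -> commit (commits=1)
tx5bc: no from ember, garnet, helix -> abort (commits=1)
tx65d: no from garnet -> abort (commits=1)
txa8c: no from nova, helix -> abort (commits=1)

Answer: 1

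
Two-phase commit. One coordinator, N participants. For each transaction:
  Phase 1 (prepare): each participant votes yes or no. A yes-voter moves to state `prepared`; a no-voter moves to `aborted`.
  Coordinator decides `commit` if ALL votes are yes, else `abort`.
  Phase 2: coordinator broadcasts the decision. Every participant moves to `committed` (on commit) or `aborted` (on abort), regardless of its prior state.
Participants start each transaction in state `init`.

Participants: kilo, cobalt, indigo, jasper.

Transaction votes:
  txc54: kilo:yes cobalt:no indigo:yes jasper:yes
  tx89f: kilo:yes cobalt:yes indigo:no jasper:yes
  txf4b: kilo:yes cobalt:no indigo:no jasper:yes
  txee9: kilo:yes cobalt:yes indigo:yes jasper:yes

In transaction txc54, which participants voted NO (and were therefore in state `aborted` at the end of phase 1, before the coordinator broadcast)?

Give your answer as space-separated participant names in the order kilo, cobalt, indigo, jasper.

Answer: cobalt

Derivation:
Txn txc54 phase 1: kilo yes -> prepared; cobalt no -> aborted; indigo yes -> prepared; jasper yes -> prepared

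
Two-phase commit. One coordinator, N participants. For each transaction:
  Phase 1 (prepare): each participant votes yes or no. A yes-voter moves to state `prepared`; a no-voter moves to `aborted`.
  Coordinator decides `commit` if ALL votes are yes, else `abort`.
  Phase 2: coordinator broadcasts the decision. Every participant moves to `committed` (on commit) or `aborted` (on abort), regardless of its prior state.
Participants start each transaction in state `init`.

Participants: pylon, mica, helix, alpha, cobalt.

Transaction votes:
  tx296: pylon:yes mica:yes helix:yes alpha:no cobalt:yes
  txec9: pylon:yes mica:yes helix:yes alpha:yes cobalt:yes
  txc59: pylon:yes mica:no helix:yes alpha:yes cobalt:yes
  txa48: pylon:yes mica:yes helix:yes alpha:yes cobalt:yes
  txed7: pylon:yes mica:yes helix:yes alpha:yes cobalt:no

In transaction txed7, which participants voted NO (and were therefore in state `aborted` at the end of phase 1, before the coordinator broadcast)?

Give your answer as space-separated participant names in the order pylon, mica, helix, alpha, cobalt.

Answer: cobalt

Derivation:
Txn txed7 phase 1: pylon yes -> prepared; mica yes -> prepared; helix yes -> prepared; alpha yes -> prepared; cobalt no -> aborted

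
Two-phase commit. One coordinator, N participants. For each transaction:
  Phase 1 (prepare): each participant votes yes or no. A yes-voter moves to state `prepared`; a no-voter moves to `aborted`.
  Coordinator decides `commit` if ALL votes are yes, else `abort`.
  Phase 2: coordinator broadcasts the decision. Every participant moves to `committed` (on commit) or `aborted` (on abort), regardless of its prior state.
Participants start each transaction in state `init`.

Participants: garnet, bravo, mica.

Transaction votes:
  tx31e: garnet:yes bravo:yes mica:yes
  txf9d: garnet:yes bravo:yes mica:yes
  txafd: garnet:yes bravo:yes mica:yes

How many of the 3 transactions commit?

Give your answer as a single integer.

Answer: 3

Derivation:
tx31e: all yes -> commit (commits=1)
txf9d: all yes -> commit (commits=2)
txafd: all yes -> commit (commits=3)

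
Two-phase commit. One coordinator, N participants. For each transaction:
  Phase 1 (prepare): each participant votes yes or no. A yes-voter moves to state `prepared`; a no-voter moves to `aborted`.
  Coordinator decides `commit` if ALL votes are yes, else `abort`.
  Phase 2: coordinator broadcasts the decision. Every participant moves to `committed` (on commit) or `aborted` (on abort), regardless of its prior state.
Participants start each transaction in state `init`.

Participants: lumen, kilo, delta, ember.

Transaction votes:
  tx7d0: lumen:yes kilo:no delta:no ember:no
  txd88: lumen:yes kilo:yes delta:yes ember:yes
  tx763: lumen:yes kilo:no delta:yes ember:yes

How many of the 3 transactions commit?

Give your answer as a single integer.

tx7d0: no from kilo, delta, ember -> abort (commits=0)
txd88: all yes -> commit (commits=1)
tx763: no from kilo -> abort (commits=1)

Answer: 1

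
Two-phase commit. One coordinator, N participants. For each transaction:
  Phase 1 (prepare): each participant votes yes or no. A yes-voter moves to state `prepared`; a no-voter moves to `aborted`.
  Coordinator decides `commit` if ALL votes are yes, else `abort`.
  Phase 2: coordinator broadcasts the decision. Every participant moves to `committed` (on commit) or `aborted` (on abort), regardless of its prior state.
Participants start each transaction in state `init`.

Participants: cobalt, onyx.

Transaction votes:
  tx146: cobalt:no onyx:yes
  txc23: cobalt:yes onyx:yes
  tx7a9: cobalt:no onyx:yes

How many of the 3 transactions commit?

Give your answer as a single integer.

Answer: 1

Derivation:
tx146: no from cobalt -> abort (commits=0)
txc23: all yes -> commit (commits=1)
tx7a9: no from cobalt -> abort (commits=1)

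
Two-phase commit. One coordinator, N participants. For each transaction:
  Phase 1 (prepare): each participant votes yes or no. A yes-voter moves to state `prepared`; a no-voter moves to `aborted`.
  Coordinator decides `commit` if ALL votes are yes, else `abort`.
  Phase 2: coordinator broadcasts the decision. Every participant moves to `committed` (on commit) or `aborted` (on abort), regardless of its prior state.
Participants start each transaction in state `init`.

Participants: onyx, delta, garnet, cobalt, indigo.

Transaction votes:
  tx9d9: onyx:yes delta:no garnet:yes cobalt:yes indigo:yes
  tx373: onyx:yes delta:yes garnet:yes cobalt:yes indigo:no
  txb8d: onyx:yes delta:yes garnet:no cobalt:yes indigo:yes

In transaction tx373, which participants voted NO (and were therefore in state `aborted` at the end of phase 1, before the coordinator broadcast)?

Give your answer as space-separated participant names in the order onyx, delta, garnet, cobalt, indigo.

Answer: indigo

Derivation:
Txn tx373 phase 1: onyx yes -> prepared; delta yes -> prepared; garnet yes -> prepared; cobalt yes -> prepared; indigo no -> aborted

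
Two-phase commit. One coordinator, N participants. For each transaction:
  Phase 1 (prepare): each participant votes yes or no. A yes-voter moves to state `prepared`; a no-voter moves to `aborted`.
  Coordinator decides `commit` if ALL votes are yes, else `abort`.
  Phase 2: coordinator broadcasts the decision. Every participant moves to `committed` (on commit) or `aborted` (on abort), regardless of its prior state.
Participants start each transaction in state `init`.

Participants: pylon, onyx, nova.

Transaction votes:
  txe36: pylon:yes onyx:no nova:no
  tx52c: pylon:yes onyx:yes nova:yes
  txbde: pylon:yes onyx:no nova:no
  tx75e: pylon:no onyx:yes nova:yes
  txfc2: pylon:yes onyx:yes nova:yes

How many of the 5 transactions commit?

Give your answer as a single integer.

txe36: no from onyx, nova -> abort (commits=0)
tx52c: all yes -> commit (commits=1)
txbde: no from onyx, nova -> abort (commits=1)
tx75e: no from pylon -> abort (commits=1)
txfc2: all yes -> commit (commits=2)

Answer: 2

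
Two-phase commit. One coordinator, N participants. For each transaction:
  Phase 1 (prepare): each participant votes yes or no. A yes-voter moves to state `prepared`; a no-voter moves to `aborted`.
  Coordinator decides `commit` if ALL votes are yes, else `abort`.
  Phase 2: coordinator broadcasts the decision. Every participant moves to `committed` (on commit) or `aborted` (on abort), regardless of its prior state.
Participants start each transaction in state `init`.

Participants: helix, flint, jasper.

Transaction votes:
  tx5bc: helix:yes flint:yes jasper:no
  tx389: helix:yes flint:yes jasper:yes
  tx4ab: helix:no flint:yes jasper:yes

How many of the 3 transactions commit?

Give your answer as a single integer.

tx5bc: no from jasper -> abort (commits=0)
tx389: all yes -> commit (commits=1)
tx4ab: no from helix -> abort (commits=1)

Answer: 1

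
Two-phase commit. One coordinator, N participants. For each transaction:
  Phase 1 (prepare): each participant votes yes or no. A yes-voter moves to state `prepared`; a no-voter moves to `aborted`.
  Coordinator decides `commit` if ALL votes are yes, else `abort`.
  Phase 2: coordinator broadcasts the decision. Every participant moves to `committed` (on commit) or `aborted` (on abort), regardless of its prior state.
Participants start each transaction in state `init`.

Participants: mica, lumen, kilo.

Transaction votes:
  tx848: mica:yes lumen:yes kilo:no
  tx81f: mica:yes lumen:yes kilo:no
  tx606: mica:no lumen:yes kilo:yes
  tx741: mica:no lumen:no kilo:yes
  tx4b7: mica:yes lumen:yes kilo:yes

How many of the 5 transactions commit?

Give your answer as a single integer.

Answer: 1

Derivation:
tx848: no from kilo -> abort (commits=0)
tx81f: no from kilo -> abort (commits=0)
tx606: no from mica -> abort (commits=0)
tx741: no from mica, lumen -> abort (commits=0)
tx4b7: all yes -> commit (commits=1)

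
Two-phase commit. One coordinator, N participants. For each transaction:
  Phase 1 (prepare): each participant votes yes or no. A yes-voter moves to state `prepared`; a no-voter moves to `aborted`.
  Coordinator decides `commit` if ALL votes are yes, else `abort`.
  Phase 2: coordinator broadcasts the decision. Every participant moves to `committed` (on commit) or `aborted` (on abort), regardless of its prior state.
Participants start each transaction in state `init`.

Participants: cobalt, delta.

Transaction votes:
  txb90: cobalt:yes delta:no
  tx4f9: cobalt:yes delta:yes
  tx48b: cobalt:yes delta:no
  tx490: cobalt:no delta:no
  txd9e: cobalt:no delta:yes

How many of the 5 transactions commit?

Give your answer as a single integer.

Answer: 1

Derivation:
txb90: no from delta -> abort (commits=0)
tx4f9: all yes -> commit (commits=1)
tx48b: no from delta -> abort (commits=1)
tx490: no from cobalt, delta -> abort (commits=1)
txd9e: no from cobalt -> abort (commits=1)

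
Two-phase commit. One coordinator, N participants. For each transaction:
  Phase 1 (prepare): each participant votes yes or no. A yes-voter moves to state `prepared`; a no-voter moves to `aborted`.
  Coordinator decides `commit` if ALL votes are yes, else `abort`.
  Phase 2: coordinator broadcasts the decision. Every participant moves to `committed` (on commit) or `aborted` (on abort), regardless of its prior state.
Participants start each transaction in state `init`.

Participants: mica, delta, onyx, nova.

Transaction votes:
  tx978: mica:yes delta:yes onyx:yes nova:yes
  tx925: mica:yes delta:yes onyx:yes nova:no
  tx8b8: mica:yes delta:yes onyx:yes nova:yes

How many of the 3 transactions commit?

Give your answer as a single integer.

Answer: 2

Derivation:
tx978: all yes -> commit (commits=1)
tx925: no from nova -> abort (commits=1)
tx8b8: all yes -> commit (commits=2)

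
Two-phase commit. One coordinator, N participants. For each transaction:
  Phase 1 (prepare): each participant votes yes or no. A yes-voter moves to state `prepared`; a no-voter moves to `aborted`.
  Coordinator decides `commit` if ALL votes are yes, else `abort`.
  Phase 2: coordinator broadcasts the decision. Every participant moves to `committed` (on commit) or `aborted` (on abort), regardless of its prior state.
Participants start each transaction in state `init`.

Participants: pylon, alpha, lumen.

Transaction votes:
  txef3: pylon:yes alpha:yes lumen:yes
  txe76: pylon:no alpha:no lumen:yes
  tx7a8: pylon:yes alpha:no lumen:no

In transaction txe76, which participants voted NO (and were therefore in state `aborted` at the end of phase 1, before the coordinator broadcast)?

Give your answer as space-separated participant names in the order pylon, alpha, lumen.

Answer: pylon alpha

Derivation:
Txn txe76 phase 1: pylon no -> aborted; alpha no -> aborted; lumen yes -> prepared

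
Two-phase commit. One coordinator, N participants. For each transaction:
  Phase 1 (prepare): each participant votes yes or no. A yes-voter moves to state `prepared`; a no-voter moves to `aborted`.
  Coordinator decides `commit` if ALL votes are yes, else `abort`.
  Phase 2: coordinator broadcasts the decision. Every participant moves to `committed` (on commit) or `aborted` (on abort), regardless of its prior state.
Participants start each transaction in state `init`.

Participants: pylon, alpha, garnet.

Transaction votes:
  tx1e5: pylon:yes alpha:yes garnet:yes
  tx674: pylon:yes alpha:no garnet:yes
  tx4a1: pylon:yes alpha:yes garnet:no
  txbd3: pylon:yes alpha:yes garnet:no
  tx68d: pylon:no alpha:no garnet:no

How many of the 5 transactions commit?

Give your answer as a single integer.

tx1e5: all yes -> commit (commits=1)
tx674: no from alpha -> abort (commits=1)
tx4a1: no from garnet -> abort (commits=1)
txbd3: no from garnet -> abort (commits=1)
tx68d: no from pylon, alpha, garnet -> abort (commits=1)

Answer: 1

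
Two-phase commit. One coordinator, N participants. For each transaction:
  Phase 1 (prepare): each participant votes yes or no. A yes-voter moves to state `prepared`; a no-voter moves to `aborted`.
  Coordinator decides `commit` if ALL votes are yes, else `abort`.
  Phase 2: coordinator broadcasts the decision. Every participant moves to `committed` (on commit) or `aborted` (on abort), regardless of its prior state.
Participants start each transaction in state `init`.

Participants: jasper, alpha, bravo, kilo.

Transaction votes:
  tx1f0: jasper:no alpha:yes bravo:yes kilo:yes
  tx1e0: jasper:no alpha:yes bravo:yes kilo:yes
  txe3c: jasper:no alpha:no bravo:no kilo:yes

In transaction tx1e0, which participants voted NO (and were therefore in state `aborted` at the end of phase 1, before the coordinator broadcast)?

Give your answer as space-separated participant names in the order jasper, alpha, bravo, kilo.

Txn tx1e0 phase 1: jasper no -> aborted; alpha yes -> prepared; bravo yes -> prepared; kilo yes -> prepared

Answer: jasper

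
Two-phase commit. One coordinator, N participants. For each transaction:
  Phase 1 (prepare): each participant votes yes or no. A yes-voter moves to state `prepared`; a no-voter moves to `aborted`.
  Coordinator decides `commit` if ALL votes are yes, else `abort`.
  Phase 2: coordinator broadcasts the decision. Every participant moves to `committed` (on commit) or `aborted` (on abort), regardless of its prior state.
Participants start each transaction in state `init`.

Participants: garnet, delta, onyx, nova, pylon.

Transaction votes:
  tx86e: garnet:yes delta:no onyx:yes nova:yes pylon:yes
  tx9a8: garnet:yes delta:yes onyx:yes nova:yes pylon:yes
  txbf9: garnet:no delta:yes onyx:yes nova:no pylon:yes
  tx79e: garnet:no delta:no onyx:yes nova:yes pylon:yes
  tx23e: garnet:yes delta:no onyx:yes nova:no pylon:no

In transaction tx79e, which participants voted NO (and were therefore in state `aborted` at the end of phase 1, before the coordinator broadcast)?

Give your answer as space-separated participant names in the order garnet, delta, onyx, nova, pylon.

Answer: garnet delta

Derivation:
Txn tx79e phase 1: garnet no -> aborted; delta no -> aborted; onyx yes -> prepared; nova yes -> prepared; pylon yes -> prepared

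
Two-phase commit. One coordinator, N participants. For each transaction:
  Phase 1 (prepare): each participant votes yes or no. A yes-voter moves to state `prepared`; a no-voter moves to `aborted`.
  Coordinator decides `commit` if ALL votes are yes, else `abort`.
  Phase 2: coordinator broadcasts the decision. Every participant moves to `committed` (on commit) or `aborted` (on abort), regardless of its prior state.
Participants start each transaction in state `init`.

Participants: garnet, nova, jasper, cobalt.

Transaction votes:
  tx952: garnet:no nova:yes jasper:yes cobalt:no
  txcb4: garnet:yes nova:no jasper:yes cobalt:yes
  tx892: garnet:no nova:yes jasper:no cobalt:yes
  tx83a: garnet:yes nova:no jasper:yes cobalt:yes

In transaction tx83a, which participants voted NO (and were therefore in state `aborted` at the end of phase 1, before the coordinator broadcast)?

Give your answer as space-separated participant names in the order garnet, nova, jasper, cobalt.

Answer: nova

Derivation:
Txn tx83a phase 1: garnet yes -> prepared; nova no -> aborted; jasper yes -> prepared; cobalt yes -> prepared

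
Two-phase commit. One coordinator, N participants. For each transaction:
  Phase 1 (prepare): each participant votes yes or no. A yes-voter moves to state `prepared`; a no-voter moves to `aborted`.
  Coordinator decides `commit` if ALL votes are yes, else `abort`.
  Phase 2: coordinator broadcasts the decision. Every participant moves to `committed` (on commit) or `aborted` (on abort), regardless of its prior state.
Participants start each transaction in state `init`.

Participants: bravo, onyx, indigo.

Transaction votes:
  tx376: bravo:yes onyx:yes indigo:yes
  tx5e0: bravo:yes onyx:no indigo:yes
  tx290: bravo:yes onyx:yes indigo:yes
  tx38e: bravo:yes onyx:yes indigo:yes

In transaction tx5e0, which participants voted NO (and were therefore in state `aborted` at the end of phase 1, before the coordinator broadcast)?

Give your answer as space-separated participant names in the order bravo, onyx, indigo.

Answer: onyx

Derivation:
Txn tx5e0 phase 1: bravo yes -> prepared; onyx no -> aborted; indigo yes -> prepared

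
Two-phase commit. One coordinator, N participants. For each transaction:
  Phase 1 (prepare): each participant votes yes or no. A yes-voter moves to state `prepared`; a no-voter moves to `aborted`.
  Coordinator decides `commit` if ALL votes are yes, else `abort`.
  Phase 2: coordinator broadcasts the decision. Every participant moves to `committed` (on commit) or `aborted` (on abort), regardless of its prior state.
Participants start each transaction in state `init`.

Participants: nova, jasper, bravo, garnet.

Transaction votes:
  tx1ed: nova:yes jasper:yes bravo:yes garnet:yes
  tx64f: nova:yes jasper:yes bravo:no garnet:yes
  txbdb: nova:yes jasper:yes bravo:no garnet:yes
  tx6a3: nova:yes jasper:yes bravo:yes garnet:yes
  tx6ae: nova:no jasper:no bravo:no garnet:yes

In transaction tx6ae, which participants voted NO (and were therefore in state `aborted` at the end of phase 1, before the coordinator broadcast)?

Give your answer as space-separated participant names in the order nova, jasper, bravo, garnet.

Answer: nova jasper bravo

Derivation:
Txn tx6ae phase 1: nova no -> aborted; jasper no -> aborted; bravo no -> aborted; garnet yes -> prepared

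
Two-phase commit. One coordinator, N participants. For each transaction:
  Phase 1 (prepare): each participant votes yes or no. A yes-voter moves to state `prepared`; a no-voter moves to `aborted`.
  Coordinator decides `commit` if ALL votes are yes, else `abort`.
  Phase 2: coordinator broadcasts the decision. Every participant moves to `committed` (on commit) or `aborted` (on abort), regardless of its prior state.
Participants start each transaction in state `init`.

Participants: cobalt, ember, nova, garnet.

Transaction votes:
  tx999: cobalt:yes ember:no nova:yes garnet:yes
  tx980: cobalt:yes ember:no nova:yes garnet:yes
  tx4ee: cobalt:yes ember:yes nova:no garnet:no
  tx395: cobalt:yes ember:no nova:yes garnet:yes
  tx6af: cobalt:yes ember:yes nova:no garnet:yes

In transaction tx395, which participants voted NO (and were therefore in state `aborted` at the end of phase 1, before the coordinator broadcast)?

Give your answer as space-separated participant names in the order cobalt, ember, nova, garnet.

Txn tx395 phase 1: cobalt yes -> prepared; ember no -> aborted; nova yes -> prepared; garnet yes -> prepared

Answer: ember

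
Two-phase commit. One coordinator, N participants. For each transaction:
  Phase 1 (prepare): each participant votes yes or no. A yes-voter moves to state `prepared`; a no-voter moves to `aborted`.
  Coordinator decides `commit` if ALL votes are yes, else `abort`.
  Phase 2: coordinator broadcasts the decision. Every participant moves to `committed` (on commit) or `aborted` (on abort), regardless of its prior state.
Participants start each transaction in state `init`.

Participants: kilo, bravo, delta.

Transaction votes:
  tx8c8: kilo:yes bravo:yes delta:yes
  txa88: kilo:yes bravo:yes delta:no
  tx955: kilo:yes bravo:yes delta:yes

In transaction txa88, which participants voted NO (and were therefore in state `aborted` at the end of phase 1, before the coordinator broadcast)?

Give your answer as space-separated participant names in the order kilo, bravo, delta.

Answer: delta

Derivation:
Txn txa88 phase 1: kilo yes -> prepared; bravo yes -> prepared; delta no -> aborted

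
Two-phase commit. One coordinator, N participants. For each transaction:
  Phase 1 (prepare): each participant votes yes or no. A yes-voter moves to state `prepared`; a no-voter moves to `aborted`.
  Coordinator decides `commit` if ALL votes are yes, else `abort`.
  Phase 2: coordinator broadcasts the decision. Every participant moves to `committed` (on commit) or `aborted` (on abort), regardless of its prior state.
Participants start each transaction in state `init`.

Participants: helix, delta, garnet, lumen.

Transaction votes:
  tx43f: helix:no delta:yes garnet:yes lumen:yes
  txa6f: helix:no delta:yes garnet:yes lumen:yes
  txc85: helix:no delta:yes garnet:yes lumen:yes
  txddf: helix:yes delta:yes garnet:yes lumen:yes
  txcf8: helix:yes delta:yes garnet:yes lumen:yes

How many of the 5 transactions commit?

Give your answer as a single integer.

tx43f: no from helix -> abort (commits=0)
txa6f: no from helix -> abort (commits=0)
txc85: no from helix -> abort (commits=0)
txddf: all yes -> commit (commits=1)
txcf8: all yes -> commit (commits=2)

Answer: 2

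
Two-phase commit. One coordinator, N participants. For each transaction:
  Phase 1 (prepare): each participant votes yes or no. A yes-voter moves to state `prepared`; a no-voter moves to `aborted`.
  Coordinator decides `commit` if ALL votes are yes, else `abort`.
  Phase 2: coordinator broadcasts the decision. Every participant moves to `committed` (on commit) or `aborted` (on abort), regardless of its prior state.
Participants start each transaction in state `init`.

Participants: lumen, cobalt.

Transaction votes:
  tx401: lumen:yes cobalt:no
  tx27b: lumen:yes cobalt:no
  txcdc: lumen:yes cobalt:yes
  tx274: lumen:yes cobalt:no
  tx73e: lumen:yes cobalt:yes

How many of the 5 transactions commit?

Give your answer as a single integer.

tx401: no from cobalt -> abort (commits=0)
tx27b: no from cobalt -> abort (commits=0)
txcdc: all yes -> commit (commits=1)
tx274: no from cobalt -> abort (commits=1)
tx73e: all yes -> commit (commits=2)

Answer: 2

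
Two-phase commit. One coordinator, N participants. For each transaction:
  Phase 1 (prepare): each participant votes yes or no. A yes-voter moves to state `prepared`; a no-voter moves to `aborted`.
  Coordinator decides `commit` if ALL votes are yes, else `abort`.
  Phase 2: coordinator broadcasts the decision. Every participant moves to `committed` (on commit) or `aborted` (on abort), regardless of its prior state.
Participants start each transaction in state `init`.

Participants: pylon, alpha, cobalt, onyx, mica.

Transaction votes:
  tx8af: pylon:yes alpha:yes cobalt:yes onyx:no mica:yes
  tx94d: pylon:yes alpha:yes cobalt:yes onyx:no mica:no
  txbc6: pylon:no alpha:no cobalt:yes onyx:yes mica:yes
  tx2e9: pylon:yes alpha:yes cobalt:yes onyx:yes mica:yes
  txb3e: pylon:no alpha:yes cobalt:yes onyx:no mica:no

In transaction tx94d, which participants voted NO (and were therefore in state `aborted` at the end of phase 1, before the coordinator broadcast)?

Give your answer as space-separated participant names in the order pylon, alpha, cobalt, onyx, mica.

Txn tx94d phase 1: pylon yes -> prepared; alpha yes -> prepared; cobalt yes -> prepared; onyx no -> aborted; mica no -> aborted

Answer: onyx mica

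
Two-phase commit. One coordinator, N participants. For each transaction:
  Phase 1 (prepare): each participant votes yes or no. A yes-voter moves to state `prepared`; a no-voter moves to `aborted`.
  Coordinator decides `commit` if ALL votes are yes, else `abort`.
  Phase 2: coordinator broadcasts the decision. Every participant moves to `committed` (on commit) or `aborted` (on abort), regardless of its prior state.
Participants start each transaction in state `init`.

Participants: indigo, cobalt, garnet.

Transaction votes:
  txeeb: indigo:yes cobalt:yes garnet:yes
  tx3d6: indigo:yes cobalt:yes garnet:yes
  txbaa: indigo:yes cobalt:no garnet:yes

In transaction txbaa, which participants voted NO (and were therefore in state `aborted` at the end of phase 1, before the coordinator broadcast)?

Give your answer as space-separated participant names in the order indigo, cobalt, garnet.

Answer: cobalt

Derivation:
Txn txbaa phase 1: indigo yes -> prepared; cobalt no -> aborted; garnet yes -> prepared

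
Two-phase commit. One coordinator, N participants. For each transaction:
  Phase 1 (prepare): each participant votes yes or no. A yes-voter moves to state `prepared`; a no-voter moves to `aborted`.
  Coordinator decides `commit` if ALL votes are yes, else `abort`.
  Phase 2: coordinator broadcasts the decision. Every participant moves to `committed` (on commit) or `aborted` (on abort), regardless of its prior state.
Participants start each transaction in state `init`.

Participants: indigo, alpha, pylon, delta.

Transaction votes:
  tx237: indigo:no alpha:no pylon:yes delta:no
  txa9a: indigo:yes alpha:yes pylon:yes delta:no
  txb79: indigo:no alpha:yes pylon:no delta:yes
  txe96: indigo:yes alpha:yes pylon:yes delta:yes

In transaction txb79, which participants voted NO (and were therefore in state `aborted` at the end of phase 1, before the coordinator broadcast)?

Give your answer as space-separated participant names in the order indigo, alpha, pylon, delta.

Answer: indigo pylon

Derivation:
Txn txb79 phase 1: indigo no -> aborted; alpha yes -> prepared; pylon no -> aborted; delta yes -> prepared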